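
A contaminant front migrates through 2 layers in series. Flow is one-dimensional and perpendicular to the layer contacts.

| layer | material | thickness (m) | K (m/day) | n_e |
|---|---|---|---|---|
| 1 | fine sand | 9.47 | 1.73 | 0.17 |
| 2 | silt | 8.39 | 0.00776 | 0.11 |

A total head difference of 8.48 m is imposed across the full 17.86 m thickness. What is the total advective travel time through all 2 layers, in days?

325

With flow normal to the layers, continuity requires the same specific discharge q through every layer.
Σ(b_i/K_i) = 9.47/1.73 + 8.39/0.00776 = 1087 d.
q = Δh / Σ(b_i/K_i) = 8.48 / 1087 = 0.007804 m/day.
In each layer the seepage velocity is v_i = q/n_i, so the layer transit time is t_i = b_i·n_i / q:
  layer 1 (fine sand): t_1 = 9.47 × 0.17 / 0.007804 = 206.3 d
  layer 2 (silt): t_2 = 8.39 × 0.11 / 0.007804 = 118.3 d
Total t = Σ t_i = 324.6 days.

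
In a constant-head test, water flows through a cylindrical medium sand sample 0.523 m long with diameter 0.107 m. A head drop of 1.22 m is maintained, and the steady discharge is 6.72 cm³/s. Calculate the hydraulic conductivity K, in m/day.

27.7

Cross-sectional area A = π·(d/2)² = π × (0.107/2)² = 0.008992 m².
Convert discharge: 6.72 cm³/s = 6.720e-06 m³/s.
Darcy's law rearranged: K = Q·L / (A·Δh) = 6.720e-06 × 0.523 / (0.008992 × 1.22) = 0.0003204 m/s = 27.68 m/day.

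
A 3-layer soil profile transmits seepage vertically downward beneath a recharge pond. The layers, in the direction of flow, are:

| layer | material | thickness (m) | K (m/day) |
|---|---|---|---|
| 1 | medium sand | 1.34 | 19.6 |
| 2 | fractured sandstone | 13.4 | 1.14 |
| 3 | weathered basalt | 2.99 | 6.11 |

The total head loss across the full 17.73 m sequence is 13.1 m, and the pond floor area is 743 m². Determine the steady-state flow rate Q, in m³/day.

Flow is perpendicular to layering, so the layers act in series and the equivalent K is the thickness-weighted harmonic mean.
Total thickness L = 1.34 + 13.4 + 2.99 = 17.73 m.
Σ(b_i/K_i) = 1.34/19.6 + 13.4/1.14 + 2.99/6.11 = 12.31 d.
K_eq = L / Σ(b_i/K_i) = 17.73 / 12.31 = 1.440 m/day.
Q = K_eq · A · (Δh/L) = 1.440 × 743 × (13.1/17.73) = 790.5 m³/day.

791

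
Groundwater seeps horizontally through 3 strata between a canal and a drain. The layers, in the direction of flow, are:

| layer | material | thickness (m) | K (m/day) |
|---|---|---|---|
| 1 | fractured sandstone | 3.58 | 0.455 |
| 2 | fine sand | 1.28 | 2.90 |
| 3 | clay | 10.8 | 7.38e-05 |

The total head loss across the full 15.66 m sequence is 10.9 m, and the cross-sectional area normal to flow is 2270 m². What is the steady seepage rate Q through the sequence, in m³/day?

0.169

Flow is perpendicular to layering, so the layers act in series and the equivalent K is the thickness-weighted harmonic mean.
Total thickness L = 3.58 + 1.28 + 10.8 = 15.66 m.
Σ(b_i/K_i) = 3.58/0.455 + 1.28/2.90 + 10.8/7.38e-05 = 1.463e+05 d.
K_eq = L / Σ(b_i/K_i) = 15.66 / 1.463e+05 = 0.0001070 m/day.
Q = K_eq · A · (Δh/L) = 0.0001070 × 2270 × (10.9/15.66) = 0.1691 m³/day.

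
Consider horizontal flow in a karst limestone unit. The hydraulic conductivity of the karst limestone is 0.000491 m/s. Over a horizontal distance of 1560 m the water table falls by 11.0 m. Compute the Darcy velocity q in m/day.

Convert K: 0.000491 m/s × 86400 = 42.42 m/day.
Hydraulic gradient i = Δh / L = 11.0 / 1560 = 0.007051.
Specific discharge q = K · i = 42.42 × 0.007051 = 0.2991 m/day.

0.299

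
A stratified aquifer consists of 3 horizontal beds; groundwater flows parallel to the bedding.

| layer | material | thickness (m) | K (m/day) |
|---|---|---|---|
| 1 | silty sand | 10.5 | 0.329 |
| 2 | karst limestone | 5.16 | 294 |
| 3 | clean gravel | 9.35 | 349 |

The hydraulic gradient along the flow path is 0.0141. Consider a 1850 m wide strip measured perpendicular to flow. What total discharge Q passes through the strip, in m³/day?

Flow is parallel to layering, so each bed carries its own Darcy discharge and the transmissivities add.
Σ(K_i·b_i) = 0.329×10.5 + 294×5.16 + 349×9.35 = 4784 m²/day.
Hydraulic gradient i = 0.0141.
Q = Σ(K_i·b_i) · W · i = 4784 × 1850 × 0.01410 = 1.248e+05 m³/day.

125000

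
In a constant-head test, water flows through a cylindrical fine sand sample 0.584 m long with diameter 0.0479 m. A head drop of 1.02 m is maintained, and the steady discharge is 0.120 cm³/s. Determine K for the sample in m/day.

3.29

Cross-sectional area A = π·(d/2)² = π × (0.0479/2)² = 0.001802 m².
Convert discharge: 0.120 cm³/s = 1.200e-07 m³/s.
Darcy's law rearranged: K = Q·L / (A·Δh) = 1.200e-07 × 0.584 / (0.001802 × 1.02) = 3.813e-05 m/s = 3.294 m/day.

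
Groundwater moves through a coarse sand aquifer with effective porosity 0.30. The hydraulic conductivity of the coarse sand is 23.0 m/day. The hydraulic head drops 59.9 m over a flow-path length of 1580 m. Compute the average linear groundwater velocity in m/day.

2.91

Hydraulic gradient i = Δh / L = 59.9 / 1580 = 0.03791.
Darcy flux q = K · i = 23.00 × 0.03791 = 0.8720 m/day.
Seepage velocity v = q / n_e = 0.8720 / 0.30 = 2.907 m/day.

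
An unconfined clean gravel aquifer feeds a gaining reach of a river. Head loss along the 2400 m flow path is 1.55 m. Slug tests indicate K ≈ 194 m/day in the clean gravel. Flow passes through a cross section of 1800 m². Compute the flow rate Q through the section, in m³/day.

Hydraulic gradient i = Δh / L = 1.55 / 2400 = 0.0006458.
Darcy's law: Q = K · A · i = 194.0 × 1800 × 0.0006458 = 225.5 m³/day.

226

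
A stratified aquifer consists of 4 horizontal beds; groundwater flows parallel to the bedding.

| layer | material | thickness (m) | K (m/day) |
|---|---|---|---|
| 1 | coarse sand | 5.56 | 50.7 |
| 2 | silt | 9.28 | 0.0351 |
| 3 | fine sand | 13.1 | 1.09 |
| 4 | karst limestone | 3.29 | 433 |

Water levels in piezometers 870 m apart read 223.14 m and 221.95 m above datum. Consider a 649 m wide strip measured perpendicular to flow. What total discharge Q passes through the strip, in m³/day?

1530

Flow is parallel to layering, so each bed carries its own Darcy discharge and the transmissivities add.
Σ(K_i·b_i) = 50.7×5.56 + 0.0351×9.28 + 1.09×13.1 + 433×3.29 = 1721 m²/day.
Hydraulic gradient i = (223.14 − 221.95) / 870 = 1.19 / 870 = 0.001368.
Q = Σ(K_i·b_i) · W · i = 1721 × 649 × 0.001368 = 1528 m³/day.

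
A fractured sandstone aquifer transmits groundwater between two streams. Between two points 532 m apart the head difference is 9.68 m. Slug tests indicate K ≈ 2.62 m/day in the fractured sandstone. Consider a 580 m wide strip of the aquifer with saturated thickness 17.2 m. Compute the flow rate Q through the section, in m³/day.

Cross-sectional area A = 580 × 17.2 = 9976 m².
Hydraulic gradient i = Δh / L = 9.68 / 532 = 0.01820.
Darcy's law: Q = K · A · i = 2.620 × 9976 × 0.01820 = 475.6 m³/day.

476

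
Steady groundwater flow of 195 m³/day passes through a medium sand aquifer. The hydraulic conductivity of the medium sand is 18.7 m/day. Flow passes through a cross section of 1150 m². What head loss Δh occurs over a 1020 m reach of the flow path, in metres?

From Q = K·A·i, i = Q / (K·A) = 195 / (18.70 × 1150) = 0.009068.
Head loss Δh = i · L = 0.009068 × 1020 = 9.249 m.

9.25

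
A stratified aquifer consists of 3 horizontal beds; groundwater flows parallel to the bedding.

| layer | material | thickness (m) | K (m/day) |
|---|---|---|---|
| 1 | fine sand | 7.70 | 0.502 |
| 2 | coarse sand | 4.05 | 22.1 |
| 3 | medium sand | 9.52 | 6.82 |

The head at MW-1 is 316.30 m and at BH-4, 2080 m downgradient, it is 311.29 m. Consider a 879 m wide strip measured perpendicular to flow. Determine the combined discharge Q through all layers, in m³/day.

335

Flow is parallel to layering, so each bed carries its own Darcy discharge and the transmissivities add.
Σ(K_i·b_i) = 0.502×7.70 + 22.1×4.05 + 6.82×9.52 = 158.3 m²/day.
Hydraulic gradient i = (316.30 − 311.29) / 2080 = 5.01 / 2080 = 0.002409.
Q = Σ(K_i·b_i) · W · i = 158.3 × 879 × 0.002409 = 335.1 m³/day.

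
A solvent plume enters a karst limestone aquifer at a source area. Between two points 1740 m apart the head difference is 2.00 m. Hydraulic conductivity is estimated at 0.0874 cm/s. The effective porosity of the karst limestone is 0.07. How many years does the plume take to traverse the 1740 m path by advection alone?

Convert K: 0.0874 cm/s × 864 = 75.51 m/day.
Hydraulic gradient i = Δh / L = 2.00 / 1740 = 0.001149.
Darcy flux q = K · i = 75.51 × 0.001149 = 0.08680 m/day.
Seepage velocity v = q / n_e = 0.08680 / 0.07 = 1.240 m/day.
Travel time t = L / v = 1740 / 1.240 = 1403 days = 3.842 years.

3.84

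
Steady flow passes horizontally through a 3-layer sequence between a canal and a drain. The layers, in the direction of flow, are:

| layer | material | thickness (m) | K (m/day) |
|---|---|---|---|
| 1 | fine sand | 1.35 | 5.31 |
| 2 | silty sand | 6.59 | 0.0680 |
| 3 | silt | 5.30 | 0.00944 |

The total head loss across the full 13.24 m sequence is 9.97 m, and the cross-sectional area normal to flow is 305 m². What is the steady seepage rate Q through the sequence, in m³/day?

4.62

Flow is perpendicular to layering, so the layers act in series and the equivalent K is the thickness-weighted harmonic mean.
Total thickness L = 1.35 + 6.59 + 5.30 = 13.24 m.
Σ(b_i/K_i) = 1.35/5.31 + 6.59/0.0680 + 5.30/0.00944 = 658.6 d.
K_eq = L / Σ(b_i/K_i) = 13.24 / 658.6 = 0.02010 m/day.
Q = K_eq · A · (Δh/L) = 0.02010 × 305 × (9.97/13.24) = 4.617 m³/day.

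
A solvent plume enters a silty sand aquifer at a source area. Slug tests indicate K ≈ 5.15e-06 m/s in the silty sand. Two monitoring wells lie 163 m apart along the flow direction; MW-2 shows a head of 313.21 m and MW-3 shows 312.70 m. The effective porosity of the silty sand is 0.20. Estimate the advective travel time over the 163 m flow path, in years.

64.1

Convert K: 5.15e-06 m/s × 86400 = 0.4450 m/day.
Hydraulic gradient i = (313.21 − 312.70) / 163 = 0.51 / 163 = 0.003129.
Darcy flux q = K · i = 0.4450 × 0.003129 = 0.001392 m/day.
Seepage velocity v = q / n_e = 0.001392 / 0.20 = 0.006961 m/day.
Travel time t = L / v = 163 / 0.006961 = 23416 days = 64.11 years.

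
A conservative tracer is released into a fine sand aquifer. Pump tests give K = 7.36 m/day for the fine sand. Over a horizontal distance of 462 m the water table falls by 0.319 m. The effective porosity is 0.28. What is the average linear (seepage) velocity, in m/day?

Hydraulic gradient i = Δh / L = 0.319 / 462 = 0.0006905.
Darcy flux q = K · i = 7.360 × 0.0006905 = 0.005082 m/day.
Seepage velocity v = q / n_e = 0.005082 / 0.28 = 0.01815 m/day.

0.0181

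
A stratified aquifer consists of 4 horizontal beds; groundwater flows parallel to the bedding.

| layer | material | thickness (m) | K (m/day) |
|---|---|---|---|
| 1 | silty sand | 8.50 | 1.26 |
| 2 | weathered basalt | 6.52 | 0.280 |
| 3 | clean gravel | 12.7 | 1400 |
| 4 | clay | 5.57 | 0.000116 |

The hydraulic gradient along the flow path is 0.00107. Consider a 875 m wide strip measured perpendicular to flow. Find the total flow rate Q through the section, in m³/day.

Flow is parallel to layering, so each bed carries its own Darcy discharge and the transmissivities add.
Σ(K_i·b_i) = 1.26×8.50 + 0.280×6.52 + 1400×12.7 + 0.000116×5.57 = 17793 m²/day.
Hydraulic gradient i = 0.00107.
Q = Σ(K_i·b_i) · W · i = 17793 × 875 × 0.001070 = 16658 m³/day.

16700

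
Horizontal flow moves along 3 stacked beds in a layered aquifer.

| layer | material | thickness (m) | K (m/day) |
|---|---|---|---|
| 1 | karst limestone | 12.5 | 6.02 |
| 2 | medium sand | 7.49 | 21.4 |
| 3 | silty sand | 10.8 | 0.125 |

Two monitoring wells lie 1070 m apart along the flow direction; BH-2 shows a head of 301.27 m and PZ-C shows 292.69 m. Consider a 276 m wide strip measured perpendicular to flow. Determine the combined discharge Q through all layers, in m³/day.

524

Flow is parallel to layering, so each bed carries its own Darcy discharge and the transmissivities add.
Σ(K_i·b_i) = 6.02×12.5 + 21.4×7.49 + 0.125×10.8 = 236.9 m²/day.
Hydraulic gradient i = (301.27 − 292.69) / 1070 = 8.58 / 1070 = 0.008019.
Q = Σ(K_i·b_i) · W · i = 236.9 × 276 × 0.008019 = 524.3 m³/day.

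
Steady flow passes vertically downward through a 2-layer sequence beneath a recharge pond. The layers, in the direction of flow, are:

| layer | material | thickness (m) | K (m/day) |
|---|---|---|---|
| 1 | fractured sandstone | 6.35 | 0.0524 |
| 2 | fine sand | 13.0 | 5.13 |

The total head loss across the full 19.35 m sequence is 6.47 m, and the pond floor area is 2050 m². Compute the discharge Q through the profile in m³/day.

Flow is perpendicular to layering, so the layers act in series and the equivalent K is the thickness-weighted harmonic mean.
Total thickness L = 6.35 + 13.0 = 19.35 m.
Σ(b_i/K_i) = 6.35/0.0524 + 13.0/5.13 = 123.7 d.
K_eq = L / Σ(b_i/K_i) = 19.35 / 123.7 = 0.1564 m/day.
Q = K_eq · A · (Δh/L) = 0.1564 × 2050 × (6.47/19.35) = 107.2 m³/day.

107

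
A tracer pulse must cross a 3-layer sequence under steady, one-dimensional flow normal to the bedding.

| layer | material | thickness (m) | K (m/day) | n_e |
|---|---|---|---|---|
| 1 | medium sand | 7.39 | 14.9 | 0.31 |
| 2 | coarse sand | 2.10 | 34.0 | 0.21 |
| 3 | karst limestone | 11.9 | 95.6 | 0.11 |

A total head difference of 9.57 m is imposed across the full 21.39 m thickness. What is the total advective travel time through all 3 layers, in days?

0.288

With flow normal to the layers, continuity requires the same specific discharge q through every layer.
Σ(b_i/K_i) = 7.39/14.9 + 2.10/34.0 + 11.9/95.6 = 0.6822 d.
q = Δh / Σ(b_i/K_i) = 9.57 / 0.6822 = 14.03 m/day.
In each layer the seepage velocity is v_i = q/n_i, so the layer transit time is t_i = b_i·n_i / q:
  layer 1 (medium sand): t_1 = 7.39 × 0.31 / 14.03 = 0.1633 d
  layer 2 (coarse sand): t_2 = 2.10 × 0.21 / 14.03 = 0.03144 d
  layer 3 (karst limestone): t_3 = 11.9 × 0.11 / 14.03 = 0.09331 d
Total t = Σ t_i = 0.2881 days.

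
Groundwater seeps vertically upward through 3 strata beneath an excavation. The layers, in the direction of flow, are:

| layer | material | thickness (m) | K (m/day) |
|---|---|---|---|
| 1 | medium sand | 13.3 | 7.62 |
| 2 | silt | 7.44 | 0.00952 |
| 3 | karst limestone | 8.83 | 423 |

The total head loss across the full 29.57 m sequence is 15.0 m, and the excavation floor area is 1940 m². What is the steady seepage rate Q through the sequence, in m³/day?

Flow is perpendicular to layering, so the layers act in series and the equivalent K is the thickness-weighted harmonic mean.
Total thickness L = 13.3 + 7.44 + 8.83 = 29.57 m.
Σ(b_i/K_i) = 13.3/7.62 + 7.44/0.00952 + 8.83/423 = 783.3 d.
K_eq = L / Σ(b_i/K_i) = 29.57 / 783.3 = 0.03775 m/day.
Q = K_eq · A · (Δh/L) = 0.03775 × 1940 × (15.0/29.57) = 37.15 m³/day.

37.2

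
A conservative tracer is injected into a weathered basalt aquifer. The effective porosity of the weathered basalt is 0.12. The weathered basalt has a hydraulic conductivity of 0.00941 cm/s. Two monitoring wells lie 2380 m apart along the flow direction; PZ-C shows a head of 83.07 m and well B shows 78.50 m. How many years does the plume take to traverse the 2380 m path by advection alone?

Convert K: 0.00941 cm/s × 864 = 8.130 m/day.
Hydraulic gradient i = (83.07 − 78.50) / 2380 = 4.57 / 2380 = 0.001920.
Darcy flux q = K · i = 8.130 × 0.001920 = 0.01561 m/day.
Seepage velocity v = q / n_e = 0.01561 / 0.12 = 0.1301 m/day.
Travel time t = L / v = 2380 / 0.1301 = 18294 days = 50.09 years.

50.1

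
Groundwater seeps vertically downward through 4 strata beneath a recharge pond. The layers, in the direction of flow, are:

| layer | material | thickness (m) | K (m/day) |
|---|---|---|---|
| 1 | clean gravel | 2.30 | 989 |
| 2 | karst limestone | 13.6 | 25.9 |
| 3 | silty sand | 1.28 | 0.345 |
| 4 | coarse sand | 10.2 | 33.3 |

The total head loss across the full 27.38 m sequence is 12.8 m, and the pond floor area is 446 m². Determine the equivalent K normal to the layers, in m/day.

Flow is perpendicular to layering, so the layers act in series and the equivalent K is the thickness-weighted harmonic mean.
Total thickness L = 2.30 + 13.6 + 1.28 + 10.2 = 27.38 m.
Σ(b_i/K_i) = 2.30/989 + 13.6/25.9 + 1.28/0.345 + 10.2/33.3 = 4.544 d.
K_eq = L / Σ(b_i/K_i) = 27.38 / 4.544 = 6.026 m/day.

6.03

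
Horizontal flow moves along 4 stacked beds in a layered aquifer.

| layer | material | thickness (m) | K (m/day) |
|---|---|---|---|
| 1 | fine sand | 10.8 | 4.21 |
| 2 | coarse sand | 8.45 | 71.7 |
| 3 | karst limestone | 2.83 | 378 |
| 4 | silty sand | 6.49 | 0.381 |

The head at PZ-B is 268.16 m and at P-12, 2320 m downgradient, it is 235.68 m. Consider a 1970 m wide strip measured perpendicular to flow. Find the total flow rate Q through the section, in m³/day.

Flow is parallel to layering, so each bed carries its own Darcy discharge and the transmissivities add.
Σ(K_i·b_i) = 4.21×10.8 + 71.7×8.45 + 378×2.83 + 0.381×6.49 = 1724 m²/day.
Hydraulic gradient i = (268.16 − 235.68) / 2320 = 32.48 / 2320 = 0.01400.
Q = Σ(K_i·b_i) · W · i = 1724 × 1970 × 0.01400 = 47535 m³/day.

47500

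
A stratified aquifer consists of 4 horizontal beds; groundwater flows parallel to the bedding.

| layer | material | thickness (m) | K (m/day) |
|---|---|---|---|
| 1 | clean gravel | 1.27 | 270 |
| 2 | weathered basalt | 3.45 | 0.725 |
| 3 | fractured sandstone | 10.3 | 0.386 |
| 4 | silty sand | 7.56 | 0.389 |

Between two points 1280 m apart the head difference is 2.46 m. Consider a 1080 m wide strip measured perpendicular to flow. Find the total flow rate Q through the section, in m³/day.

Flow is parallel to layering, so each bed carries its own Darcy discharge and the transmissivities add.
Σ(K_i·b_i) = 270×1.27 + 0.725×3.45 + 0.386×10.3 + 0.389×7.56 = 352.3 m²/day.
Hydraulic gradient i = Δh / L = 2.46 / 1280 = 0.001922.
Q = Σ(K_i·b_i) · W · i = 352.3 × 1080 × 0.001922 = 731.3 m³/day.

731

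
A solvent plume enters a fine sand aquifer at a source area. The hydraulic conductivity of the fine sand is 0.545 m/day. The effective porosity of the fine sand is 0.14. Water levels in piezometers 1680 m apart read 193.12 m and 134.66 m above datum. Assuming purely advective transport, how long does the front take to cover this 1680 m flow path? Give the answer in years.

Hydraulic gradient i = (193.12 − 134.66) / 1680 = 58.46 / 1680 = 0.03480.
Darcy flux q = K · i = 0.5450 × 0.03480 = 0.01896 m/day.
Seepage velocity v = q / n_e = 0.01896 / 0.14 = 0.1355 m/day.
Travel time t = L / v = 1680 / 0.1355 = 12402 days = 33.95 years.

34.0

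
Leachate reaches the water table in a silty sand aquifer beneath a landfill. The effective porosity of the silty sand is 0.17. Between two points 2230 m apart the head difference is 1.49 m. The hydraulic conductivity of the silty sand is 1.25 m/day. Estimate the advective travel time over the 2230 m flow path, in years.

1240

Hydraulic gradient i = Δh / L = 1.49 / 2230 = 0.0006682.
Darcy flux q = K · i = 1.250 × 0.0006682 = 0.0008352 m/day.
Seepage velocity v = q / n_e = 0.0008352 / 0.17 = 0.004913 m/day.
Travel time t = L / v = 2230 / 0.004913 = 4.539e+05 days = 1243 years.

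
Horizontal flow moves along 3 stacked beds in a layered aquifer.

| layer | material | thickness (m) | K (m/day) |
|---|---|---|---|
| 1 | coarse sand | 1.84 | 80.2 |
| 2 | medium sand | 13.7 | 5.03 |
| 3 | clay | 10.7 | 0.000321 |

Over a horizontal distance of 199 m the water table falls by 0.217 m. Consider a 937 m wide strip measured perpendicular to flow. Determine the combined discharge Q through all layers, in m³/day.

221

Flow is parallel to layering, so each bed carries its own Darcy discharge and the transmissivities add.
Σ(K_i·b_i) = 80.2×1.84 + 5.03×13.7 + 0.000321×10.7 = 216.5 m²/day.
Hydraulic gradient i = Δh / L = 0.217 / 199 = 0.001090.
Q = Σ(K_i·b_i) · W · i = 216.5 × 937 × 0.001090 = 221.2 m³/day.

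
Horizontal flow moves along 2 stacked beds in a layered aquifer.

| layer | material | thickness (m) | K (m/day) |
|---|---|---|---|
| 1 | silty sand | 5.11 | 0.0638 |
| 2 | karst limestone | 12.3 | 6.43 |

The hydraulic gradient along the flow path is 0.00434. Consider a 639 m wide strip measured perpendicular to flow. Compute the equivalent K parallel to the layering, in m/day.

Flow is parallel to layering, so each bed carries its own Darcy discharge and the transmissivities add.
Σ(K_i·b_i) = 0.0638×5.11 + 6.43×12.3 = 79.42 m²/day.
Total thickness b = 17.41 m, so K_eq = Σ(K_i·b_i)/b = 4.561 m/day.

4.56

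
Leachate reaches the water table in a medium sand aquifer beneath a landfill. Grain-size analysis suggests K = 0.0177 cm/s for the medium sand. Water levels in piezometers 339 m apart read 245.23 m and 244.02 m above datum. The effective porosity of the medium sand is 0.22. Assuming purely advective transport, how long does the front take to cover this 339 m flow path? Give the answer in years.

Convert K: 0.0177 cm/s × 864 = 15.29 m/day.
Hydraulic gradient i = (245.23 − 244.02) / 339 = 1.21 / 339 = 0.003569.
Darcy flux q = K · i = 15.29 × 0.003569 = 0.05458 m/day.
Seepage velocity v = q / n_e = 0.05458 / 0.22 = 0.2481 m/day.
Travel time t = L / v = 339 / 0.2481 = 1366 days = 3.741 years.

3.74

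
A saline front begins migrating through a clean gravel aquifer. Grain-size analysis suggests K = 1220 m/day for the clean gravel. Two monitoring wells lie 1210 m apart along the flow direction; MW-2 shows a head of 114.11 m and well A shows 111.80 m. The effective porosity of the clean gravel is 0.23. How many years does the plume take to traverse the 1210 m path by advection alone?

Hydraulic gradient i = (114.11 − 111.80) / 1210 = 2.31 / 1210 = 0.001909.
Darcy flux q = K · i = 1220 × 0.001909 = 2.329 m/day.
Seepage velocity v = q / n_e = 2.329 / 0.23 = 10.13 m/day.
Travel time t = L / v = 1210 / 10.13 = 119.5 days = 0.3271 years.

0.327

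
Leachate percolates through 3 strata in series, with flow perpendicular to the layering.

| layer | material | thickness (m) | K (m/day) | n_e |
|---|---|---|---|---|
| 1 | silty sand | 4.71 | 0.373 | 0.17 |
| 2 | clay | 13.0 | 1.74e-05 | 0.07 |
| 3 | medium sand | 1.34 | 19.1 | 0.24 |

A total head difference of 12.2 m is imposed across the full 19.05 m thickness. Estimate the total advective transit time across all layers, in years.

With flow normal to the layers, continuity requires the same specific discharge q through every layer.
Σ(b_i/K_i) = 4.71/0.373 + 13.0/1.74e-05 + 1.34/19.1 = 7.471e+05 d.
q = Δh / Σ(b_i/K_i) = 12.2 / 7.471e+05 = 1.633e-05 m/day.
In each layer the seepage velocity is v_i = q/n_i, so the layer transit time is t_i = b_i·n_i / q:
  layer 1 (silty sand): t_1 = 4.71 × 0.17 / 1.633e-05 = 49036 d
  layer 2 (clay): t_2 = 13.0 × 0.07 / 1.633e-05 = 55729 d
  layer 3 (medium sand): t_3 = 1.34 × 0.24 / 1.633e-05 = 19695 d
Total t = Σ t_i = 1.245e+05 days = 340.8 years.

341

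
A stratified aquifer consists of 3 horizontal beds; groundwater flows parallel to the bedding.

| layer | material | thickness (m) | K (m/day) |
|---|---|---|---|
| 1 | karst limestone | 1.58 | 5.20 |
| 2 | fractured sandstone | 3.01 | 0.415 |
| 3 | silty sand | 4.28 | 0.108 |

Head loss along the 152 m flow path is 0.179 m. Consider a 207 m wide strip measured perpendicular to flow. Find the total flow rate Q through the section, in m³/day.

2.42

Flow is parallel to layering, so each bed carries its own Darcy discharge and the transmissivities add.
Σ(K_i·b_i) = 5.20×1.58 + 0.415×3.01 + 0.108×4.28 = 9.927 m²/day.
Hydraulic gradient i = Δh / L = 0.179 / 152 = 0.001178.
Q = Σ(K_i·b_i) · W · i = 9.927 × 207 × 0.001178 = 2.420 m³/day.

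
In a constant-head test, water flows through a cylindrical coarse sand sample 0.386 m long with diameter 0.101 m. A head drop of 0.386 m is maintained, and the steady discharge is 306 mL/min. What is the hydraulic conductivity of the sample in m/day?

55.0

Cross-sectional area A = π·(d/2)² = π × (0.101/2)² = 0.008012 m².
Convert discharge: 306 mL/min = 5.100e-06 m³/s.
Darcy's law rearranged: K = Q·L / (A·Δh) = 5.100e-06 × 0.386 / (0.008012 × 0.386) = 0.0006366 m/s = 55.00 m/day.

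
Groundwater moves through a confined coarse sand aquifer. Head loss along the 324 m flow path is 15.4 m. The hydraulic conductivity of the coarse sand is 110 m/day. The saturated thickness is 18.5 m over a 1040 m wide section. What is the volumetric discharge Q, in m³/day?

101000

Cross-sectional area A = 1040 × 18.5 = 19240 m².
Hydraulic gradient i = Δh / L = 15.4 / 324 = 0.04753.
Darcy's law: Q = K · A · i = 110.0 × 19240 × 0.04753 = 1.006e+05 m³/day.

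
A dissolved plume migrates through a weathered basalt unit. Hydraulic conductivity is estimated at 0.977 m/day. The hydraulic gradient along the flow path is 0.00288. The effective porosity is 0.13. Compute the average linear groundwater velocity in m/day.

0.0216

Hydraulic gradient i = 0.00288.
Darcy flux q = K · i = 0.9770 × 0.002880 = 0.002814 m/day.
Seepage velocity v = q / n_e = 0.002814 / 0.13 = 0.02164 m/day.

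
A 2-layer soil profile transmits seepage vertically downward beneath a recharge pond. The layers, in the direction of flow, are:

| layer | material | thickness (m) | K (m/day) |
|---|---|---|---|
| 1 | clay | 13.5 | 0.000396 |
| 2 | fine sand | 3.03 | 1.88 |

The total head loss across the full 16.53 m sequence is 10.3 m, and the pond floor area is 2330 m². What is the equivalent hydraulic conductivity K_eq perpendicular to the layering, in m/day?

Flow is perpendicular to layering, so the layers act in series and the equivalent K is the thickness-weighted harmonic mean.
Total thickness L = 13.5 + 3.03 = 16.53 m.
Σ(b_i/K_i) = 13.5/0.000396 + 3.03/1.88 = 34093 d.
K_eq = L / Σ(b_i/K_i) = 16.53 / 34093 = 0.0004849 m/day.

0.000485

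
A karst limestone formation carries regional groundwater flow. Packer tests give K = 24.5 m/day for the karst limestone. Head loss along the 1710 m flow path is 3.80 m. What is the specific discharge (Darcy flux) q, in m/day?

0.0544

Hydraulic gradient i = Δh / L = 3.80 / 1710 = 0.002222.
Specific discharge q = K · i = 24.50 × 0.002222 = 0.05444 m/day.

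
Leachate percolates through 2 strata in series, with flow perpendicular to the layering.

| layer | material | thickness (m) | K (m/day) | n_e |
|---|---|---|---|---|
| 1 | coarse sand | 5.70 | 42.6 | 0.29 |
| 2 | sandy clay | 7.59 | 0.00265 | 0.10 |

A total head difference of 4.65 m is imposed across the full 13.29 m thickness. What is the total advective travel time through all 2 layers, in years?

With flow normal to the layers, continuity requires the same specific discharge q through every layer.
Σ(b_i/K_i) = 5.70/42.6 + 7.59/0.00265 = 2864 d.
q = Δh / Σ(b_i/K_i) = 4.65 / 2864 = 0.001623 m/day.
In each layer the seepage velocity is v_i = q/n_i, so the layer transit time is t_i = b_i·n_i / q:
  layer 1 (coarse sand): t_1 = 5.70 × 0.29 / 0.001623 = 1018 d
  layer 2 (sandy clay): t_2 = 7.59 × 0.10 / 0.001623 = 467.5 d
Total t = Σ t_i = 1486 days = 4.068 years.

4.07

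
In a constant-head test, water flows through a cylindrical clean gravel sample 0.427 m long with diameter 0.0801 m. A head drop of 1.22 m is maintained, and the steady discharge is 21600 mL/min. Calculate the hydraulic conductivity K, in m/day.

Cross-sectional area A = π·(d/2)² = π × (0.0801/2)² = 0.005039 m².
Convert discharge: 21600 mL/min = 0.0003600 m³/s.
Darcy's law rearranged: K = Q·L / (A·Δh) = 0.0003600 × 0.427 / (0.005039 × 1.22) = 0.02500 m/s = 2160 m/day.

2160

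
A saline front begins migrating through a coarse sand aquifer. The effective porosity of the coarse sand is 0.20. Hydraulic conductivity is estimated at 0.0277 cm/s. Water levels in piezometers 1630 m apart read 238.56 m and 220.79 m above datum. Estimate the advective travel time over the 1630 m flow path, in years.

3.42

Convert K: 0.0277 cm/s × 864 = 23.93 m/day.
Hydraulic gradient i = (238.56 − 220.79) / 1630 = 17.77 / 1630 = 0.01090.
Darcy flux q = K · i = 23.93 × 0.01090 = 0.2609 m/day.
Seepage velocity v = q / n_e = 0.2609 / 0.20 = 1.305 m/day.
Travel time t = L / v = 1630 / 1.305 = 1249 days = 3.421 years.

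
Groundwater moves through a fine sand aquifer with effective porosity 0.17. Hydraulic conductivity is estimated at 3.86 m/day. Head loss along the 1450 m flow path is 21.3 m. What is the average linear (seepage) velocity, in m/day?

0.334

Hydraulic gradient i = Δh / L = 21.3 / 1450 = 0.01469.
Darcy flux q = K · i = 3.860 × 0.01469 = 0.05670 m/day.
Seepage velocity v = q / n_e = 0.05670 / 0.17 = 0.3335 m/day.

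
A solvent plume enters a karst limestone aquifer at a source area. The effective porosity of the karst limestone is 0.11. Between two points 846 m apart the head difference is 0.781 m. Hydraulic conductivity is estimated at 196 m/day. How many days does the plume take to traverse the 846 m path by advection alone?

514

Hydraulic gradient i = Δh / L = 0.781 / 846 = 0.0009232.
Darcy flux q = K · i = 196.0 × 0.0009232 = 0.1809 m/day.
Seepage velocity v = q / n_e = 0.1809 / 0.11 = 1.645 m/day.
Travel time t = L / v = 846 / 1.645 = 514.3 days.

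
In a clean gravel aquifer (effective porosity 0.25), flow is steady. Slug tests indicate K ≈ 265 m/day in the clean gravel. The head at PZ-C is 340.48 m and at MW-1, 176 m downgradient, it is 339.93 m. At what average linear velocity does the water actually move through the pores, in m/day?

Hydraulic gradient i = (340.48 − 339.93) / 176 = 0.55 / 176 = 0.003125.
Darcy flux q = K · i = 265.0 × 0.003125 = 0.8281 m/day.
Seepage velocity v = q / n_e = 0.8281 / 0.25 = 3.312 m/day.

3.31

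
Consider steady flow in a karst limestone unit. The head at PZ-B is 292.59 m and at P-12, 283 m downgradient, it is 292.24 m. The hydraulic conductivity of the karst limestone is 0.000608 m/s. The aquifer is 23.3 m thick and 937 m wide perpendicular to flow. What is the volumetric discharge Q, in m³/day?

Convert K: 0.000608 m/s × 86400 = 52.53 m/day.
Cross-sectional area A = 937 × 23.3 = 21832 m².
Hydraulic gradient i = (292.59 − 292.24) / 283 = 0.35 / 283 = 0.001237.
Darcy's law: Q = K · A · i = 52.53 × 21832 × 0.001237 = 1418 m³/day.

1420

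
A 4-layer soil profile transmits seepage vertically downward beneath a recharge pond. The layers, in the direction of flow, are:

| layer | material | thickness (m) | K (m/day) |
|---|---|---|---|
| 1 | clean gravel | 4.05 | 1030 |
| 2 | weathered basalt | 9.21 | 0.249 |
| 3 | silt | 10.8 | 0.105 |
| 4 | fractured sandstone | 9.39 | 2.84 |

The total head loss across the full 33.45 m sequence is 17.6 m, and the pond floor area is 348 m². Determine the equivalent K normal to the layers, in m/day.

0.234

Flow is perpendicular to layering, so the layers act in series and the equivalent K is the thickness-weighted harmonic mean.
Total thickness L = 4.05 + 9.21 + 10.8 + 9.39 = 33.45 m.
Σ(b_i/K_i) = 4.05/1030 + 9.21/0.249 + 10.8/0.105 + 9.39/2.84 = 143.2 d.
K_eq = L / Σ(b_i/K_i) = 33.45 / 143.2 = 0.2337 m/day.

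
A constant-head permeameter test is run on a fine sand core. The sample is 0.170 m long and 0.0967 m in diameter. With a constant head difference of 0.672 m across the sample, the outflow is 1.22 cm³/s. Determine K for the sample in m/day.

3.63

Cross-sectional area A = π·(d/2)² = π × (0.0967/2)² = 0.007344 m².
Convert discharge: 1.22 cm³/s = 1.220e-06 m³/s.
Darcy's law rearranged: K = Q·L / (A·Δh) = 1.220e-06 × 0.170 / (0.007344 × 0.672) = 4.202e-05 m/s = 3.631 m/day.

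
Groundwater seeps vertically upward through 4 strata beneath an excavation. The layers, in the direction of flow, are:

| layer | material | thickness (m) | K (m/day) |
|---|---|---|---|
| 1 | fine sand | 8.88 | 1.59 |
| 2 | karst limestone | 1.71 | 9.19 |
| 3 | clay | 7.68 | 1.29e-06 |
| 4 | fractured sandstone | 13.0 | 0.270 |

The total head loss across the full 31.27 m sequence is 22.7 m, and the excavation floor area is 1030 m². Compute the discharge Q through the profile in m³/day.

Flow is perpendicular to layering, so the layers act in series and the equivalent K is the thickness-weighted harmonic mean.
Total thickness L = 8.88 + 1.71 + 7.68 + 13.0 = 31.27 m.
Σ(b_i/K_i) = 8.88/1.59 + 1.71/9.19 + 7.68/1.29e-06 + 13.0/0.270 = 5.954e+06 d.
K_eq = L / Σ(b_i/K_i) = 31.27 / 5.954e+06 = 5.252e-06 m/day.
Q = K_eq · A · (Δh/L) = 5.252e-06 × 1030 × (22.7/31.27) = 0.003927 m³/day.

0.00393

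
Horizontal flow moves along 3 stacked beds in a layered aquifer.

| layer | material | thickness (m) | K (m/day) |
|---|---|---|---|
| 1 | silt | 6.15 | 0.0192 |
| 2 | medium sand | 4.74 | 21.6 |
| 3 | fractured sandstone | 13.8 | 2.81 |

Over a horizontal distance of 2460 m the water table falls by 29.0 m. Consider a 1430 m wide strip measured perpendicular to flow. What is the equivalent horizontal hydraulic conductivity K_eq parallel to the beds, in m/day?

5.72

Flow is parallel to layering, so each bed carries its own Darcy discharge and the transmissivities add.
Σ(K_i·b_i) = 0.0192×6.15 + 21.6×4.74 + 2.81×13.8 = 141.3 m²/day.
Total thickness b = 24.69 m, so K_eq = Σ(K_i·b_i)/b = 5.722 m/day.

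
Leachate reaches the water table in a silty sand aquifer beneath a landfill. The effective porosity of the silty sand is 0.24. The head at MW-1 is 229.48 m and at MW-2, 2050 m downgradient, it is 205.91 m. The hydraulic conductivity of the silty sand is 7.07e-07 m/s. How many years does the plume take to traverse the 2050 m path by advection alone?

1920

Convert K: 7.07e-07 m/s × 86400 = 0.06108 m/day.
Hydraulic gradient i = (229.48 − 205.91) / 2050 = 23.57 / 2050 = 0.01150.
Darcy flux q = K · i = 0.06108 × 0.01150 = 0.0007023 m/day.
Seepage velocity v = q / n_e = 0.0007023 / 0.24 = 0.002926 m/day.
Travel time t = L / v = 2050 / 0.002926 = 7.005e+05 days = 1918 years.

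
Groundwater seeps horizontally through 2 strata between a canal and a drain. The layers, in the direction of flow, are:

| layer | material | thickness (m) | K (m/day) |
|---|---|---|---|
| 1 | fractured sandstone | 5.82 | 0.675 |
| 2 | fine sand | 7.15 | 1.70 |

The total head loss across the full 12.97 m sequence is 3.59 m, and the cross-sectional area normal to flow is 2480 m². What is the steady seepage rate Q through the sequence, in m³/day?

694

Flow is perpendicular to layering, so the layers act in series and the equivalent K is the thickness-weighted harmonic mean.
Total thickness L = 5.82 + 7.15 = 12.97 m.
Σ(b_i/K_i) = 5.82/0.675 + 7.15/1.70 = 12.83 d.
K_eq = L / Σ(b_i/K_i) = 12.97 / 12.83 = 1.011 m/day.
Q = K_eq · A · (Δh/L) = 1.011 × 2480 × (3.59/12.97) = 694.0 m³/day.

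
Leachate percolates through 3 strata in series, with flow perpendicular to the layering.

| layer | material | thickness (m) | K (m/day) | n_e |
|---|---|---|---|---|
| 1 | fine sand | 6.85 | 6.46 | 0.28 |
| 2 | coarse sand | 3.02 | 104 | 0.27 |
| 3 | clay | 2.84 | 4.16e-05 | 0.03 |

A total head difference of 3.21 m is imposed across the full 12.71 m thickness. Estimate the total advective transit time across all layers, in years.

164

With flow normal to the layers, continuity requires the same specific discharge q through every layer.
Σ(b_i/K_i) = 6.85/6.46 + 3.02/104 + 2.84/4.16e-05 = 68270 d.
q = Δh / Σ(b_i/K_i) = 3.21 / 68270 = 4.702e-05 m/day.
In each layer the seepage velocity is v_i = q/n_i, so the layer transit time is t_i = b_i·n_i / q:
  layer 1 (fine sand): t_1 = 6.85 × 0.28 / 4.702e-05 = 40792 d
  layer 2 (coarse sand): t_2 = 3.02 × 0.27 / 4.702e-05 = 17342 d
  layer 3 (clay): t_3 = 2.84 × 0.03 / 4.702e-05 = 1812 d
Total t = Σ t_i = 59946 days = 164.1 years.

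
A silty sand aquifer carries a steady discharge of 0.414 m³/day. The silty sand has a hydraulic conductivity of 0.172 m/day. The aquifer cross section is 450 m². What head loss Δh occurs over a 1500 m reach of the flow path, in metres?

From Q = K·A·i, i = Q / (K·A) = 0.414 / (0.1720 × 450.0) = 0.005349.
Head loss Δh = i · L = 0.005349 × 1500 = 8.023 m.

8.02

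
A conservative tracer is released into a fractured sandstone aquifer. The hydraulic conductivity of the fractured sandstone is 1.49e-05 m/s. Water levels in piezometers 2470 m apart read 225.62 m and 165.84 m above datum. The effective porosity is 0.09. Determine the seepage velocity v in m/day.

0.346

Convert K: 1.49e-05 m/s × 86400 = 1.287 m/day.
Hydraulic gradient i = (225.62 − 165.84) / 2470 = 59.78 / 2470 = 0.02420.
Darcy flux q = K · i = 1.287 × 0.02420 = 0.03116 m/day.
Seepage velocity v = q / n_e = 0.03116 / 0.09 = 0.3462 m/day.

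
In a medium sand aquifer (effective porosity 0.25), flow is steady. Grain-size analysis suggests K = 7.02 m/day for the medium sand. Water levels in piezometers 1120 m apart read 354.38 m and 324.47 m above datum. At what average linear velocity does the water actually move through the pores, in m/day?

Hydraulic gradient i = (354.38 − 324.47) / 1120 = 29.91 / 1120 = 0.02671.
Darcy flux q = K · i = 7.020 × 0.02671 = 0.1875 m/day.
Seepage velocity v = q / n_e = 0.1875 / 0.25 = 0.7499 m/day.

0.750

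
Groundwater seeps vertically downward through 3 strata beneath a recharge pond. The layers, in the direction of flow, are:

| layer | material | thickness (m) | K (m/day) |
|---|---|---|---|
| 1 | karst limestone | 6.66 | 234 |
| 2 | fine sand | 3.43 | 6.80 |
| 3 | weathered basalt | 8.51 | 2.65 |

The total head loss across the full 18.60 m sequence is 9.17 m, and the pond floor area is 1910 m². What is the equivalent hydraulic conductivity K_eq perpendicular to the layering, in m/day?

4.97

Flow is perpendicular to layering, so the layers act in series and the equivalent K is the thickness-weighted harmonic mean.
Total thickness L = 6.66 + 3.43 + 8.51 = 18.60 m.
Σ(b_i/K_i) = 6.66/234 + 3.43/6.80 + 8.51/2.65 = 3.744 d.
K_eq = L / Σ(b_i/K_i) = 18.60 / 3.744 = 4.968 m/day.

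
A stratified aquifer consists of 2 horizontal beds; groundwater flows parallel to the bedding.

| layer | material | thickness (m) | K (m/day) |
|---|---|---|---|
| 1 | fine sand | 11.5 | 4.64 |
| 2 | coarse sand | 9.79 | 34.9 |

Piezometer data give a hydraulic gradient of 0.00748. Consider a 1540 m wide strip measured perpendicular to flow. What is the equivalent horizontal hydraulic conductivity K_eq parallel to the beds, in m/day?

Flow is parallel to layering, so each bed carries its own Darcy discharge and the transmissivities add.
Σ(K_i·b_i) = 4.64×11.5 + 34.9×9.79 = 395.0 m²/day.
Total thickness b = 21.29 m, so K_eq = Σ(K_i·b_i)/b = 18.55 m/day.

18.6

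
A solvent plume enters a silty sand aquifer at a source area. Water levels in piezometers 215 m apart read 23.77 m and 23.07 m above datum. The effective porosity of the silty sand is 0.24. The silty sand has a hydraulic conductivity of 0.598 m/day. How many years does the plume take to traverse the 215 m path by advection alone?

72.6

Hydraulic gradient i = (23.77 − 23.07) / 215 = 0.7 / 215 = 0.003256.
Darcy flux q = K · i = 0.5980 × 0.003256 = 0.001947 m/day.
Seepage velocity v = q / n_e = 0.001947 / 0.24 = 0.008112 m/day.
Travel time t = L / v = 215 / 0.008112 = 26503 days = 72.56 years.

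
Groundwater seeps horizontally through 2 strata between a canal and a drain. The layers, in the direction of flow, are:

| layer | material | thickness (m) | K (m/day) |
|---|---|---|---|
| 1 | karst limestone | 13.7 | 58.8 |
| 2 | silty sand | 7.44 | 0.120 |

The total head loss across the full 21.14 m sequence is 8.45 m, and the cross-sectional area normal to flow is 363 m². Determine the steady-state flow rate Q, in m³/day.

Flow is perpendicular to layering, so the layers act in series and the equivalent K is the thickness-weighted harmonic mean.
Total thickness L = 13.7 + 7.44 = 21.14 m.
Σ(b_i/K_i) = 13.7/58.8 + 7.44/0.120 = 62.23 d.
K_eq = L / Σ(b_i/K_i) = 21.14 / 62.23 = 0.3397 m/day.
Q = K_eq · A · (Δh/L) = 0.3397 × 363 × (8.45/21.14) = 49.29 m³/day.

49.3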